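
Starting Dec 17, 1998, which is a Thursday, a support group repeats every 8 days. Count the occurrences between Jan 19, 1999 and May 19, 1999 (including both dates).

Occurrences land 8·i days after Dec 17, 1998 for i = 0, 1, 2, …
Jan 19, 1999 is 33 days after the start; 33 ÷ 8 = 4 remainder 1; since the remainder is 1, round up to i = 5. First occurrence in the window: #6 on Jan 26, 1999 (5×8 = 40 days in).
May 19, 1999 is 153 days after the start; 153 ÷ 8 = 19 remainder 1. Last occurrence in the window: #20 on May 18, 1999.
Occurrences #6 through #20: 15 in total.

15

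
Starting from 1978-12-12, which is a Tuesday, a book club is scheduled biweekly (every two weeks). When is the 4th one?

The 4th occurrence is 3 intervals after the first: 3 × 14 = 42 days after 1978-12-12.
December has 31 days — 19 days to the end of December leaves 23.
23 days into January → 1979-01-23.

1979-01-23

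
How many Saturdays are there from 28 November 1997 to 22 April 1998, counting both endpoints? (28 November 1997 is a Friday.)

21

28 November 1997 is a Friday; the first Saturday on or after it is 29 November 1997 (1 day later).
From 29 November 1997 to 22 April 1998: 1 + 31 + 31 + 28 + 31 + 22 = 144 days (rest of November, December, January, February, March, April).
144 ÷ 7 = 20 full weeks with remainder 4, so 20 more Saturdays after the first → 21.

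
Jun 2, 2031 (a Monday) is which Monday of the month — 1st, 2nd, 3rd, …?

1st

Day 2 falls in week ⌈2/7⌉ of the month.
Days 1–7 hold the 1st Monday, 8–14 the 2nd, 15–21 the 3rd, 22–28 the 4th, 29–31 the 5th.
2 is in the range for the 1st.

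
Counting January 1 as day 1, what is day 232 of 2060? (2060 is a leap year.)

January has 31 days (232 − 31 = 201 remain).
February has 29 days (201 − 29 = 172 remain).
March has 31 days (172 − 31 = 141 remain).
April has 30 days (141 − 30 = 111 remain).
May has 31 days (111 − 31 = 80 remain).
June has 30 days (80 − 30 = 50 remain).
July has 31 days (50 − 31 = 19 remain).
19 into August → August 19.

August 19, 2060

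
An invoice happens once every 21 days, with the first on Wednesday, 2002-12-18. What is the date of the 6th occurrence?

The 6th occurrence is 5 intervals after the first: 5 × 21 = 105 days after 2002-12-18.
December has 31 days — 13 days to the end of December leaves 92.
January has 31 days (61 left).
February has 28 days (33 left).
March has 31 days (2 left).
2 days into April → 2003-04-02.

2003-04-02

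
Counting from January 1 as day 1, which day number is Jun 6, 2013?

157

Days in months before Jun: 31 + 28 + 31 + 30 + 31 = 151.
Plus 6 days into Jun → day 157.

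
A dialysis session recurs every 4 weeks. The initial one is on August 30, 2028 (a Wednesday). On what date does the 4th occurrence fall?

November 22, 2028

The 4th occurrence is 3 intervals after the first: 3 × 28 = 84 days after August 30, 2028.
August has 31 days — 1 day to the end of August leaves 83.
September has 30 days (53 left).
October has 31 days (22 left).
22 days into November → November 22, 2028.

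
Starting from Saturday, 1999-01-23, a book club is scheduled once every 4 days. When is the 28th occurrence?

1999-05-11

The 28th occurrence is 27 intervals after the first: 27 × 4 = 108 days after 1999-01-23.
January has 31 days — 8 days to the end of January leaves 100.
February has 28 days (72 left).
March has 31 days (41 left).
April has 30 days (11 left).
11 days into May → 1999-05-11.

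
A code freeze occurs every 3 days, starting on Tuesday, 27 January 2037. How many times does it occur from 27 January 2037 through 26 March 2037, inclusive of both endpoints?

20

Occurrences land 3·i days after 27 January 2037 for i = 0, 1, 2, …
The window opens on the start date, so the first occurrence inside is #1 on 27 January 2037.
26 March 2037 is 58 days after the start; 58 ÷ 3 = 19 remainder 1. Last occurrence in the window: #20 on 25 March 2037.
Occurrences #1 through #20: 20 in total.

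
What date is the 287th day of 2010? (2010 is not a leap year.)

2010-10-14

January has 31 days (287 − 31 = 256 remain).
February has 28 days (256 − 28 = 228 remain).
March has 31 days (228 − 31 = 197 remain).
April has 30 days (197 − 30 = 167 remain).
May has 31 days (167 − 31 = 136 remain).
June has 30 days (136 − 30 = 106 remain).
July has 31 days (106 − 31 = 75 remain).
August has 31 days (75 − 31 = 44 remain).
September has 30 days (44 − 30 = 14 remain).
14 into October → October 14.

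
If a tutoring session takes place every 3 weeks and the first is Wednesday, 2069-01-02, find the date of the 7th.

The 7th occurrence is 6 intervals after the first: 6 × 21 = 126 days after 2069-01-02.
January has 31 days — 29 days to the end of January leaves 97.
February has 28 days (69 left).
March has 31 days (38 left).
April has 30 days (8 left).
8 days into May → 2069-05-08.

2069-05-08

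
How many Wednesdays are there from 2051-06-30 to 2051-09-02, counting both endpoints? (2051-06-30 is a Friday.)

9

2051-06-30 is a Friday; the first Wednesday on or after it is 2051-07-05 (5 days later).
From 2051-07-05 to 2051-09-02: 26 + 31 + 2 = 59 days (rest of July, August, September).
59 ÷ 7 = 8 full weeks with remainder 3, so 8 more Wednesdays after the first → 9.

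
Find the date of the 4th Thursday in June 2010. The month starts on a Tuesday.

2010-06-24

June 2010 begins on a Tuesday, so the first Thursday is June 3 (2 days later).
The 4th Thursday is 3 weeks later: 3 + 21 = 24.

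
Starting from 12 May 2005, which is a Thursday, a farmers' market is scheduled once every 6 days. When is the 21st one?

The 21st occurrence is 20 intervals after the first: 20 × 6 = 120 days after 12 May 2005.
May has 31 days — 19 days to the end of May leaves 101.
June has 30 days (71 left).
July has 31 days (40 left).
August has 31 days (9 left).
9 days into September → 9 September 2005.

9 September 2005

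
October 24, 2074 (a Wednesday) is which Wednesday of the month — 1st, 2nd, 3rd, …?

4th

Day 24 falls in week ⌈24/7⌉ of the month.
Days 1–7 hold the 1st Wednesday, 8–14 the 2nd, 15–21 the 3rd, 22–28 the 4th, 29–31 the 5th.
24 is in the range for the 4th.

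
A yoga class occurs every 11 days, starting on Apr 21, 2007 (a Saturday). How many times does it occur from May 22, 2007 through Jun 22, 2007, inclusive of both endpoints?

3

Occurrences land 11·i days after Apr 21, 2007 for i = 0, 1, 2, …
May 22, 2007 is 31 days after the start; 31 ÷ 11 = 2 remainder 9; since the remainder is 9, round up to i = 3. First occurrence in the window: #4 on May 24, 2007 (3×11 = 33 days in).
Jun 22, 2007 is 62 days after the start; 62 ÷ 11 = 5 remainder 7. Last occurrence in the window: #6 on Jun 15, 2007.
Occurrences #4 through #6: 3 in total.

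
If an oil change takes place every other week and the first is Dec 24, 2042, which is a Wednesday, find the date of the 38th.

May 25, 2044

The 38th occurrence is 37 intervals after the first: 37 × 14 = 518 days after Dec 24, 2042.
Dec has 31 days — 7 days to the end of Dec leaves 511.
2043 has 365 days (146 left).
Jan has 31 days (115 left).
Feb has 29 days (86 left).
Mar has 31 days (55 left).
Apr has 30 days (25 left).
25 days into May → May 25, 2044.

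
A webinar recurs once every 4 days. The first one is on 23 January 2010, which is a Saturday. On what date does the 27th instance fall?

The 27th occurrence is 26 intervals after the first: 26 × 4 = 104 days after 23 January 2010.
January has 31 days — 8 days to the end of January leaves 96.
February has 28 days (68 left).
March has 31 days (37 left).
April has 30 days (7 left).
7 days into May → 7 May 2010.

7 May 2010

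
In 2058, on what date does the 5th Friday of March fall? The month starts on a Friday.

March 2058 begins on a Friday, so the first Friday is March 1.
The 5th Friday is 4 weeks later: 1 + 28 = 29.

29 March 2058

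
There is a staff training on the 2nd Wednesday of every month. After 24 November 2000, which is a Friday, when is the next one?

13 December 2000

November 2000 starts on a Wednesday; its first Wednesday is the 1st, so the 2nd Wednesday is the 8th — 8 November 2000.
That is not after 24 November 2000, so look at December 2000.
December 2000 starts on a Friday; its first Wednesday is the 6th, so the 2nd Wednesday is the 13th — 13 December 2000.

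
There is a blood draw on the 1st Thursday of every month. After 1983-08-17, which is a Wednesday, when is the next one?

1983-09-01

August 1983 starts on a Monday, so its 1st Thursday is 1983-08-04 (3 days in).
That is not after 1983-08-17, so look at September 1983.
September 1983 starts on a Thursday, so its 1st Thursday is 1983-09-01.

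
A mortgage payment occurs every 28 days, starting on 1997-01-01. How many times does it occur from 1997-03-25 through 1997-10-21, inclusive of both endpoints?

8

Occurrences land 28·i days after 1997-01-01 for i = 0, 1, 2, …
1997-03-25 is 83 days after the start; 83 ÷ 28 = 2 remainder 27; since the remainder is 27, round up to i = 3. First occurrence in the window: #4 on 1997-03-26 (3×28 = 84 days in).
1997-10-21 is 293 days after the start; 293 ÷ 28 = 10 remainder 13. Last occurrence in the window: #11 on 1997-10-08.
Occurrences #4 through #11: 8 in total.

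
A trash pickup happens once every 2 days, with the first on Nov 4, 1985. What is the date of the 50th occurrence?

Feb 10, 1986

The 50th occurrence is 49 intervals after the first: 49 × 2 = 98 days after Nov 4, 1985.
Nov has 30 days — 26 days to the end of Nov leaves 72.
Dec has 31 days (41 left).
Jan has 31 days (10 left).
10 days into Feb → Feb 10, 1986.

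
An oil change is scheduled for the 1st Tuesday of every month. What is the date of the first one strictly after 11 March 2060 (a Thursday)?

6 April 2060

March 2060 starts on a Monday, so its 1st Tuesday is 2 March 2060 (1 day in).
That is not after 11 March 2060, so look at April 2060.
April 2060 starts on a Thursday, so its 1st Tuesday is 6 April 2060 (5 days in).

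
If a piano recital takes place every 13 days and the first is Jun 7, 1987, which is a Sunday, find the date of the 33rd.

Jul 27, 1988

The 33rd occurrence is 32 intervals after the first: 32 × 13 = 416 days after Jun 7, 1987.
Jun has 30 days — 23 days to the end of Jun leaves 393.
Jul has 31 days (362 left).
Aug has 31 days (331 left).
Sep has 30 days (301 left).
Oct has 31 days (270 left).
Nov has 30 days (240 left).
Dec has 31 days (209 left).
Jan has 31 days (178 left).
Feb has 29 days (149 left).
Mar has 31 days (118 left).
Apr has 30 days (88 left).
May has 31 days (57 left).
Jun has 30 days (27 left).
27 days into Jul → Jul 27, 1988.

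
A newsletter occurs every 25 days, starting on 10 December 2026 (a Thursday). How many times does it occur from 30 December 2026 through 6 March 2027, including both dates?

Occurrences land 25·i days after 10 December 2026 for i = 0, 1, 2, …
30 December 2026 is 20 days after the start; 20 ÷ 25 = 0 remainder 20; since the remainder is 20, round up to i = 1. First occurrence in the window: #2 on 4 January 2027 (1×25 = 25 days in).
6 March 2027 is 86 days after the start; 86 ÷ 25 = 3 remainder 11. Last occurrence in the window: #4 on 23 February 2027.
Occurrences #2 through #4: 3 in total.

3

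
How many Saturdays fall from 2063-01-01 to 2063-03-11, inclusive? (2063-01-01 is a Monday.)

2063-01-01 is a Monday; the first Saturday on or after it is 2063-01-06 (5 days later).
From 2063-01-06 to 2063-03-11: 25 + 28 + 11 = 64 days (rest of January, February, March).
64 ÷ 7 = 9 full weeks with remainder 1, so 9 more Saturdays after the first → 10.

10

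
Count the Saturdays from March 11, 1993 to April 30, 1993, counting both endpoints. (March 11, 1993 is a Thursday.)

March 11, 1993 is a Thursday; the first Saturday on or after it is March 13, 1993 (2 days later).
From March 13, 1993 to April 30, 1993: 18 + 30 = 48 days (rest of March, April).
48 ÷ 7 = 6 full weeks with remainder 6, so 6 more Saturdays after the first → 7.

7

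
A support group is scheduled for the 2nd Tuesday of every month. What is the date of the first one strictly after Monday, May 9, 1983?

May 10, 1983

May 1983 starts on a Sunday; its first Tuesday is the 3rd, so the 2nd Tuesday is the 10th — May 10, 1983.
May 10, 1983 is after May 9, 1983, so that is the next one.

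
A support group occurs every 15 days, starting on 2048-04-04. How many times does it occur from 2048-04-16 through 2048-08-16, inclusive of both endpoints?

Occurrences land 15·i days after 2048-04-04 for i = 0, 1, 2, …
2048-04-16 is 12 days after the start; 12 ÷ 15 = 0 remainder 12; since the remainder is 12, round up to i = 1. First occurrence in the window: #2 on 2048-04-19 (1×15 = 15 days in).
2048-08-16 is 134 days after the start; 134 ÷ 15 = 8 remainder 14. Last occurrence in the window: #9 on 2048-08-02.
Occurrences #2 through #9: 8 in total.

8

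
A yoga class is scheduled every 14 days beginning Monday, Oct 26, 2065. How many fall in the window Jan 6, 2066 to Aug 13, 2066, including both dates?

15

Occurrences land 14·i days after Oct 26, 2065 for i = 0, 1, 2, …
Jan 6, 2066 is 72 days after the start; 72 ÷ 14 = 5 remainder 2; since the remainder is 2, round up to i = 6. First occurrence in the window: #7 on Jan 18, 2066 (6×14 = 84 days in).
Aug 13, 2066 is 291 days after the start; 291 ÷ 14 = 20 remainder 11. Last occurrence in the window: #21 on Aug 2, 2066.
Occurrences #7 through #21: 15 in total.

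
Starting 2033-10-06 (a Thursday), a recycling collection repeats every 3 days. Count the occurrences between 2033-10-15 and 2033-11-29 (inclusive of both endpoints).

Occurrences land 3·i days after 2033-10-06 for i = 0, 1, 2, …
2033-10-15 is 9 days after the start; 9 ÷ 3 = 3 remainder 0. First occurrence in the window: #4 on 2033-10-15 (3×3 = 9 days in).
2033-11-29 is 54 days after the start; 54 ÷ 3 = 18 remainder 0. Last occurrence in the window: #19 on 2033-11-29.
Occurrences #4 through #19: 16 in total.

16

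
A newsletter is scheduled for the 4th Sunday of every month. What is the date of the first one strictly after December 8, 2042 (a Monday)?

December 28, 2042

December 2042 starts on a Monday; its first Sunday is the 7th, so the 4th Sunday is the 28th — December 28, 2042.
December 28, 2042 is after December 8, 2042, so that is the next one.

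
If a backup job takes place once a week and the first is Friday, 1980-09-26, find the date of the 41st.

1981-07-03

The 41st occurrence is 40 intervals after the first: 40 × 7 = 280 days after 1980-09-26.
September has 30 days — 4 days to the end of September leaves 276.
October has 31 days (245 left).
November has 30 days (215 left).
December has 31 days (184 left).
January has 31 days (153 left).
February has 28 days (125 left).
March has 31 days (94 left).
April has 30 days (64 left).
May has 31 days (33 left).
June has 30 days (3 left).
3 days into July → 1981-07-03.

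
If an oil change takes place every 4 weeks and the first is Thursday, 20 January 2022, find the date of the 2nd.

The 2nd occurrence is 1 interval after the first: 1 × 28 = 28 days after 20 January 2022.
January has 31 days — 11 days to the end of January leaves 17.
17 days into February → 17 February 2022.

17 February 2022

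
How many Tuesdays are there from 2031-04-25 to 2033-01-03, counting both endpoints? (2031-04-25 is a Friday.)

88

2031-04-25 is a Friday; the first Tuesday on or after it is 2031-04-29 (4 days later).
From 2031-04-29 to 2033-01-03: 246 + 366 + 3 = 615 days (rest of 2031, 2032, to 2033-01-03 in 2033).
615 ÷ 7 = 87 full weeks with remainder 6, so 87 more Tuesdays after the first → 88.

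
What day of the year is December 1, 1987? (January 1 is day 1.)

335

Days in months before December: 31 + 28 + 31 + 30 + 31 + 30 + 31 + 31 + 30 + 31 + 30 = 334.
Plus 1 day into December → day 335.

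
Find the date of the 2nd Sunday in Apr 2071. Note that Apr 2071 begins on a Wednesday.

Apr 12, 2071

Apr 2071 begins on a Wednesday, so the first Sunday is Apr 5 (4 days later).
The 2nd Sunday is 1 weeks later: 5 + 7 = 12.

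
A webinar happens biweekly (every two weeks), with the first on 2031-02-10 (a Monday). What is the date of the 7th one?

The 7th occurrence is 6 intervals after the first: 6 × 14 = 84 days after 2031-02-10.
February has 28 days — 18 days to the end of February leaves 66.
March has 31 days (35 left).
April has 30 days (5 left).
5 days into May → 2031-05-05.

2031-05-05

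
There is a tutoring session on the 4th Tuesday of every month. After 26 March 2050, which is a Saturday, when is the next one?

26 April 2050

March 2050 starts on a Tuesday; its first Tuesday is the 1st, so the 4th Tuesday is the 22nd — 22 March 2050.
That is not after 26 March 2050, so look at April 2050.
April 2050 starts on a Friday; its first Tuesday is the 5th, so the 4th Tuesday is the 26th — 26 April 2050.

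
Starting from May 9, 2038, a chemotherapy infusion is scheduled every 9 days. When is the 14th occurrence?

The 14th occurrence is 13 intervals after the first: 13 × 9 = 117 days after May 9, 2038.
May has 31 days — 22 days to the end of May leaves 95.
June has 30 days (65 left).
July has 31 days (34 left).
August has 31 days (3 left).
3 days into September → September 3, 2038.

September 3, 2038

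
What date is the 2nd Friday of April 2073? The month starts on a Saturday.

14 April 2073

April 2073 begins on a Saturday, so the first Friday is April 7 (6 days later).
The 2nd Friday is 1 weeks later: 7 + 7 = 14.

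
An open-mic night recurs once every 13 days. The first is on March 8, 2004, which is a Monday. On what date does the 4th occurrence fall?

April 16, 2004

The 4th occurrence is 3 intervals after the first: 3 × 13 = 39 days after March 8, 2004.
March has 31 days — 23 days to the end of March leaves 16.
16 days into April → April 16, 2004.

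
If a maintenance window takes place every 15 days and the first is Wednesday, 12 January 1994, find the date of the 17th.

The 17th occurrence is 16 intervals after the first: 16 × 15 = 240 days after 12 January 1994.
January has 31 days — 19 days to the end of January leaves 221.
February has 28 days (193 left).
March has 31 days (162 left).
April has 30 days (132 left).
May has 31 days (101 left).
June has 30 days (71 left).
July has 31 days (40 left).
August has 31 days (9 left).
9 days into September → 9 September 1994.

9 September 1994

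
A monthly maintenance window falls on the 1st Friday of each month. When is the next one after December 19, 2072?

December 2072 starts on a Thursday, so its 1st Friday is December 2, 2072 (1 day in).
That is not after December 19, 2072, so look at January 2073.
January 2073 starts on a Sunday, so its 1st Friday is January 6, 2073 (5 days in).

January 6, 2073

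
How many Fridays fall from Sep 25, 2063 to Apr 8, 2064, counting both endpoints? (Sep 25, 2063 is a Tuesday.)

28

Sep 25, 2063 is a Tuesday; the first Friday on or after it is Sep 28, 2063 (3 days later).
From Sep 28, 2063 to Apr 8, 2064: 2 + 31 + 30 + 31 + 31 + 29 + 31 + 8 = 193 days (rest of Sep, Oct, Nov, Dec, Jan, Feb, Mar, Apr).
193 ÷ 7 = 27 full weeks with remainder 4, so 27 more Fridays after the first → 28.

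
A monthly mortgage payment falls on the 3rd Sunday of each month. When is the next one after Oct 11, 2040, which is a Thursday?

Oct 21, 2040

Oct 2040 starts on a Monday; its first Sunday is the 7th, so the 3rd Sunday is the 21st — Oct 21, 2040.
Oct 21, 2040 is after Oct 11, 2040, so that is the next one.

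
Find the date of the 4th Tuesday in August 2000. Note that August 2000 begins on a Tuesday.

22 August 2000

August 2000 begins on a Tuesday, so the first Tuesday is August 1.
The 4th Tuesday is 3 weeks later: 1 + 21 = 22.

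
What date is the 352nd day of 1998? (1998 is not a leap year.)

January has 31 days (352 − 31 = 321 remain).
February has 28 days (321 − 28 = 293 remain).
March has 31 days (293 − 31 = 262 remain).
April has 30 days (262 − 30 = 232 remain).
May has 31 days (232 − 31 = 201 remain).
June has 30 days (201 − 30 = 171 remain).
July has 31 days (171 − 31 = 140 remain).
August has 31 days (140 − 31 = 109 remain).
September has 30 days (109 − 30 = 79 remain).
October has 31 days (79 − 31 = 48 remain).
November has 30 days (48 − 30 = 18 remain).
18 into December → December 18.

1998-12-18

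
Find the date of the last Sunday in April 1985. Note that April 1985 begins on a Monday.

April 1985 begins on a Monday, so the first Sunday is April 7 (6 days later).
April 1985 has 30 days. Adding weeks: 7, 14, 21, 28 — the last one ≤ 30 is the 28th.

28 April 1985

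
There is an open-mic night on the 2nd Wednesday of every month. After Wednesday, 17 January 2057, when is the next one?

January 2057 starts on a Monday; its first Wednesday is the 3rd, so the 2nd Wednesday is the 10th — 10 January 2057.
That is not after 17 January 2057, so look at February 2057.
February 2057 starts on a Thursday; its first Wednesday is the 7th, so the 2nd Wednesday is the 14th — 14 February 2057.

14 February 2057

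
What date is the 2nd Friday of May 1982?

The first Friday of May 1982 is May 7.
The 2nd Friday is 1 weeks later: 7 + 7 = 14.

May 14, 1982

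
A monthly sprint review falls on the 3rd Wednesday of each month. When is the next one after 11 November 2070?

November 2070 starts on a Saturday; its first Wednesday is the 5th, so the 3rd Wednesday is the 19th — 19 November 2070.
19 November 2070 is after 11 November 2070, so that is the next one.

19 November 2070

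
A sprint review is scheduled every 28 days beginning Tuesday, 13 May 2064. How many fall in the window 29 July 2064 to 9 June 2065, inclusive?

12

Occurrences land 28·i days after 13 May 2064 for i = 0, 1, 2, …
29 July 2064 is 77 days after the start; 77 ÷ 28 = 2 remainder 21; since the remainder is 21, round up to i = 3. First occurrence in the window: #4 on 5 August 2064 (3×28 = 84 days in).
9 June 2065 is 392 days after the start; 392 ÷ 28 = 14 remainder 0. Last occurrence in the window: #15 on 9 June 2065.
Occurrences #4 through #15: 12 in total.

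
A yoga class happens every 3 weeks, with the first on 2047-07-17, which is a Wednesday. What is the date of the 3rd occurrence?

The 3rd occurrence is 2 intervals after the first: 2 × 21 = 42 days after 2047-07-17.
July has 31 days — 14 days to the end of July leaves 28.
28 days into August → 2047-08-28.

2047-08-28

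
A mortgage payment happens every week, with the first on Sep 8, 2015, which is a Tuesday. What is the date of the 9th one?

Nov 3, 2015

The 9th occurrence is 8 intervals after the first: 8 × 7 = 56 days after Sep 8, 2015.
Sep has 30 days — 22 days to the end of Sep leaves 34.
Oct has 31 days (3 left).
3 days into Nov → Nov 3, 2015.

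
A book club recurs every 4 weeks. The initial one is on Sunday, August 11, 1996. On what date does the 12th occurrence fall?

June 15, 1997

The 12th occurrence is 11 intervals after the first: 11 × 28 = 308 days after August 11, 1996.
August has 31 days — 20 days to the end of August leaves 288.
September has 30 days (258 left).
October has 31 days (227 left).
November has 30 days (197 left).
December has 31 days (166 left).
January has 31 days (135 left).
February has 28 days (107 left).
March has 31 days (76 left).
April has 30 days (46 left).
May has 31 days (15 left).
15 days into June → June 15, 1997.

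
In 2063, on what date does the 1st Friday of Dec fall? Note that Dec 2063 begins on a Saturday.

Dec 2063 begins on a Saturday, so the first Friday is Dec 7 (6 days later).

Dec 7, 2063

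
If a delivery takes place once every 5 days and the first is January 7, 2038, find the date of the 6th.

The 6th occurrence is 5 intervals after the first: 5 × 5 = 25 days after January 7, 2038.
January has 31 days — 24 days to the end of January leaves 1.
1 day into February → February 1, 2038.

February 1, 2038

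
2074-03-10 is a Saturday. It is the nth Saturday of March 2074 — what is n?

Day 10 falls in week ⌈10/7⌉ of the month.
Days 1–7 hold the 1st Saturday, 8–14 the 2nd, 15–21 the 3rd, 22–28 the 4th, 29–31 the 5th.
10 is in the range for the 2nd.

2nd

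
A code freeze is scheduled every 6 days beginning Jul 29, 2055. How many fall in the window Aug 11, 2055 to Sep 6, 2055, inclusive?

Occurrences land 6·i days after Jul 29, 2055 for i = 0, 1, 2, …
Aug 11, 2055 is 13 days after the start; 13 ÷ 6 = 2 remainder 1; since the remainder is 1, round up to i = 3. First occurrence in the window: #4 on Aug 16, 2055 (3×6 = 18 days in).
Sep 6, 2055 is 39 days after the start; 39 ÷ 6 = 6 remainder 3. Last occurrence in the window: #7 on Sep 3, 2055.
Occurrences #4 through #7: 4 in total.

4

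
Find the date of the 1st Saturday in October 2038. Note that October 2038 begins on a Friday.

October 2, 2038

October 2038 begins on a Friday, so the first Saturday is October 2 (1 day later).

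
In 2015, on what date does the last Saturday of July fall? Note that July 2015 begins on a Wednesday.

July 2015 begins on a Wednesday, so the first Saturday is July 4 (3 days later).
July 2015 has 31 days. Adding weeks: 4, 11, 18, 25 — the last one ≤ 31 is the 25th.

July 25, 2015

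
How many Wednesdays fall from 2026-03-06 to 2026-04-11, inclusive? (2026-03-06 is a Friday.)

5

2026-03-06 is a Friday; the first Wednesday on or after it is 2026-03-11 (5 days later).
From 2026-03-11 to 2026-04-11: 20 + 11 = 31 days (rest of March, April).
31 ÷ 7 = 4 full weeks with remainder 3, so 4 more Wednesdays after the first → 5.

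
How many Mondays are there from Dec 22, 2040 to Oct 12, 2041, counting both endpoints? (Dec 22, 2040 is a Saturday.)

Dec 22, 2040 is a Saturday; the first Monday on or after it is Dec 24, 2040 (2 days later).
From Dec 24, 2040 to Oct 12, 2041: 7 + 31 + 28 + 31 + 30 + 31 + 30 + 31 + 31 + 30 + 12 = 292 days (rest of Dec, Jan, Feb, Mar, Apr, May, Jun, Jul, Aug, Sep, Oct).
292 ÷ 7 = 41 full weeks with remainder 5, so 41 more Mondays after the first → 42.

42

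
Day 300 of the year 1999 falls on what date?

January has 31 days (300 − 31 = 269 remain).
February has 28 days (269 − 28 = 241 remain).
March has 31 days (241 − 31 = 210 remain).
April has 30 days (210 − 30 = 180 remain).
May has 31 days (180 − 31 = 149 remain).
June has 30 days (149 − 30 = 119 remain).
July has 31 days (119 − 31 = 88 remain).
August has 31 days (88 − 31 = 57 remain).
September has 30 days (57 − 30 = 27 remain).
27 into October → October 27.

October 27, 1999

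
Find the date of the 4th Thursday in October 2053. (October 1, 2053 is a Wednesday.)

2053-10-23

October 2053 begins on a Wednesday, so the first Thursday is October 2 (1 day later).
The 4th Thursday is 3 weeks later: 2 + 21 = 23.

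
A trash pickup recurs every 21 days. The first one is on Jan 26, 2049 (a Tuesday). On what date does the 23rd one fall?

The 23rd occurrence is 22 intervals after the first: 22 × 21 = 462 days after Jan 26, 2049.
Jan has 31 days — 5 days to the end of Jan leaves 457.
From end of Jan to end of 2049 is 334 days (123 left).
Jan has 31 days (92 left).
Feb has 28 days (64 left).
Mar has 31 days (33 left).
Apr has 30 days (3 left).
3 days into May → May 3, 2050.

May 3, 2050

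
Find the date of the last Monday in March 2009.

The first Monday of March 2009 is March 2.
March 2009 has 31 days. Adding weeks: 2, 9, 16, 23, 30 — the last one ≤ 31 is the 30th.

March 30, 2009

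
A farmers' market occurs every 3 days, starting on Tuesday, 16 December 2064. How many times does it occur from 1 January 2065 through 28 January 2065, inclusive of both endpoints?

9

Occurrences land 3·i days after 16 December 2064 for i = 0, 1, 2, …
1 January 2065 is 16 days after the start; 16 ÷ 3 = 5 remainder 1; since the remainder is 1, round up to i = 6. First occurrence in the window: #7 on 3 January 2065 (6×3 = 18 days in).
28 January 2065 is 43 days after the start; 43 ÷ 3 = 14 remainder 1. Last occurrence in the window: #15 on 27 January 2065.
Occurrences #7 through #15: 9 in total.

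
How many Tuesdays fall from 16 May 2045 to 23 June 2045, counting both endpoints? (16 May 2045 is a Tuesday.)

6

16 May 2045 is a Tuesday; the first Tuesday on or after it is 16 May 2045.
From 16 May 2045 to 23 June 2045: 15 + 23 = 38 days (rest of May, June).
38 ÷ 7 = 5 full weeks with remainder 3, so 5 more Tuesdays after the first → 6.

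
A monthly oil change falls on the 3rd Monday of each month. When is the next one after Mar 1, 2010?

Mar 15, 2010

Mar 2010 starts on a Monday; its first Monday is the 1st, so the 3rd Monday is the 15th — Mar 15, 2010.
Mar 15, 2010 is after Mar 1, 2010, so that is the next one.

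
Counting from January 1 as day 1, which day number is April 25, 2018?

115

Days in months before April: 31 + 28 + 31 = 90.
Plus 25 days into April → day 115.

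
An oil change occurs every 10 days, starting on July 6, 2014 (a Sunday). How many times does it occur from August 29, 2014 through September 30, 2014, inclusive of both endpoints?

Occurrences land 10·i days after July 6, 2014 for i = 0, 1, 2, …
August 29, 2014 is 54 days after the start; 54 ÷ 10 = 5 remainder 4; since the remainder is 4, round up to i = 6. First occurrence in the window: #7 on September 4, 2014 (6×10 = 60 days in).
September 30, 2014 is 86 days after the start; 86 ÷ 10 = 8 remainder 6. Last occurrence in the window: #9 on September 24, 2014.
Occurrences #7 through #9: 3 in total.

3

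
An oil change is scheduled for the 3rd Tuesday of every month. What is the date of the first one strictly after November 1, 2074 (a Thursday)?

November 2074 starts on a Thursday; its first Tuesday is the 6th, so the 3rd Tuesday is the 20th — November 20, 2074.
November 20, 2074 is after November 1, 2074, so that is the next one.

November 20, 2074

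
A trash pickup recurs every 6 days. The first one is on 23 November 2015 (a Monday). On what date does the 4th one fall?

11 December 2015

The 4th occurrence is 3 intervals after the first: 3 × 6 = 18 days after 23 November 2015.
November has 30 days — 7 days to the end of November leaves 11.
11 days into December → 11 December 2015.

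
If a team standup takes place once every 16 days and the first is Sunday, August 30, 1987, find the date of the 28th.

November 4, 1988

The 28th occurrence is 27 intervals after the first: 27 × 16 = 432 days after August 30, 1987.
August has 31 days — 1 day to the end of August leaves 431.
From end of August to end of 1987 is 122 days (309 left).
January has 31 days (278 left).
February has 29 days (249 left).
March has 31 days (218 left).
April has 30 days (188 left).
May has 31 days (157 left).
June has 30 days (127 left).
July has 31 days (96 left).
August has 31 days (65 left).
September has 30 days (35 left).
October has 31 days (4 left).
4 days into November → November 4, 1988.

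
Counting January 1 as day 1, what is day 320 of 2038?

January has 31 days (320 − 31 = 289 remain).
February has 28 days (289 − 28 = 261 remain).
March has 31 days (261 − 31 = 230 remain).
April has 30 days (230 − 30 = 200 remain).
May has 31 days (200 − 31 = 169 remain).
June has 30 days (169 − 30 = 139 remain).
July has 31 days (139 − 31 = 108 remain).
August has 31 days (108 − 31 = 77 remain).
September has 30 days (77 − 30 = 47 remain).
October has 31 days (47 − 31 = 16 remain).
16 into November → November 16.

November 16, 2038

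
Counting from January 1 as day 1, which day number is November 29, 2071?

Days in months before November: 31 + 28 + 31 + 30 + 31 + 30 + 31 + 31 + 30 + 31 = 304.
Plus 29 days into November → day 333.

333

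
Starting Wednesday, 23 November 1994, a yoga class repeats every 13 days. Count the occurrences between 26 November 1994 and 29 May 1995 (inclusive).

Occurrences land 13·i days after 23 November 1994 for i = 0, 1, 2, …
26 November 1994 is 3 days after the start; 3 ÷ 13 = 0 remainder 3; since the remainder is 3, round up to i = 1. First occurrence in the window: #2 on 6 December 1994 (1×13 = 13 days in).
29 May 1995 is 187 days after the start; 187 ÷ 13 = 14 remainder 5. Last occurrence in the window: #15 on 24 May 1995.
Occurrences #2 through #15: 14 in total.

14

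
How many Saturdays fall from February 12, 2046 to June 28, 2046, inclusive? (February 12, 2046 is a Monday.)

February 12, 2046 is a Monday; the first Saturday on or after it is February 17, 2046 (5 days later).
From February 17, 2046 to June 28, 2046: 11 + 31 + 30 + 31 + 28 = 131 days (rest of February, March, April, May, June).
131 ÷ 7 = 18 full weeks with remainder 5, so 18 more Saturdays after the first → 19.

19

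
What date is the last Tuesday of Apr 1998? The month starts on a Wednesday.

Apr 28, 1998

Apr 1998 begins on a Wednesday, so the first Tuesday is Apr 7 (6 days later).
Apr 1998 has 30 days. Adding weeks: 7, 14, 21, 28 — the last one ≤ 30 is the 28th.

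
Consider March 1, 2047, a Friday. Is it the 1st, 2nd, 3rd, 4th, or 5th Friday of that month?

1st

Day 1 falls in week ⌈1/7⌉ of the month.
Days 1–7 hold the 1st Friday, 8–14 the 2nd, 15–21 the 3rd, 22–28 the 4th, 29–31 the 5th.
1 is in the range for the 1st.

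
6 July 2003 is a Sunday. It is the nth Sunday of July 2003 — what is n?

Day 6 falls in week ⌈6/7⌉ of the month.
Days 1–7 hold the 1st Sunday, 8–14 the 2nd, 15–21 the 3rd, 22–28 the 4th, 29–31 the 5th.
6 is in the range for the 1st.

1st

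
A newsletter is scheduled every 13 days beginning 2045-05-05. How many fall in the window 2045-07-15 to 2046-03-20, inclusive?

19

Occurrences land 13·i days after 2045-05-05 for i = 0, 1, 2, …
2045-07-15 is 71 days after the start; 71 ÷ 13 = 5 remainder 6; since the remainder is 6, round up to i = 6. First occurrence in the window: #7 on 2045-07-22 (6×13 = 78 days in).
2046-03-20 is 319 days after the start; 319 ÷ 13 = 24 remainder 7. Last occurrence in the window: #25 on 2046-03-13.
Occurrences #7 through #25: 19 in total.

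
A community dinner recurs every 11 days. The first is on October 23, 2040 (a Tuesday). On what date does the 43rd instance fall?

The 43rd occurrence is 42 intervals after the first: 42 × 11 = 462 days after October 23, 2040.
October has 31 days — 8 days to the end of October leaves 454.
From end of October to end of 2040 is 61 days (393 left).
2041 has 365 days (28 left).
28 days into January → January 28, 2042.

January 28, 2042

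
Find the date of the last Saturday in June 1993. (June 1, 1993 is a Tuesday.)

June 1993 begins on a Tuesday, so the first Saturday is June 5 (4 days later).
June 1993 has 30 days. Adding weeks: 5, 12, 19, 26 — the last one ≤ 30 is the 26th.

26 June 1993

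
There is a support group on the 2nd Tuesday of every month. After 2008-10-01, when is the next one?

October 2008 starts on a Wednesday; its first Tuesday is the 7th, so the 2nd Tuesday is the 14th — 2008-10-14.
2008-10-14 is after 2008-10-01, so that is the next one.

2008-10-14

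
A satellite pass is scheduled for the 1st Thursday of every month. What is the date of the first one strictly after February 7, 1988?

February 1988 starts on a Monday, so its 1st Thursday is February 4, 1988 (3 days in).
That is not after February 7, 1988, so look at March 1988.
March 1988 starts on a Tuesday, so its 1st Thursday is March 3, 1988 (2 days in).

March 3, 1988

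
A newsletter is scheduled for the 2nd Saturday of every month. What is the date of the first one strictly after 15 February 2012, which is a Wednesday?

10 March 2012

February 2012 starts on a Wednesday; its first Saturday is the 4th, so the 2nd Saturday is the 11th — 11 February 2012.
That is not after 15 February 2012, so look at March 2012.
March 2012 starts on a Thursday; its first Saturday is the 3rd, so the 2nd Saturday is the 10th — 10 March 2012.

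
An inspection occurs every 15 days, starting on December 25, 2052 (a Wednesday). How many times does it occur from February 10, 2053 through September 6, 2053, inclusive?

Occurrences land 15·i days after December 25, 2052 for i = 0, 1, 2, …
February 10, 2053 is 47 days after the start; 47 ÷ 15 = 3 remainder 2; since the remainder is 2, round up to i = 4. First occurrence in the window: #5 on February 23, 2053 (4×15 = 60 days in).
September 6, 2053 is 255 days after the start; 255 ÷ 15 = 17 remainder 0. Last occurrence in the window: #18 on September 6, 2053.
Occurrences #5 through #18: 14 in total.

14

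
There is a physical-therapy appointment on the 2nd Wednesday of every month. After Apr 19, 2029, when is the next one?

Apr 2029 starts on a Sunday; its first Wednesday is the 4th, so the 2nd Wednesday is the 11th — Apr 11, 2029.
That is not after Apr 19, 2029, so look at May 2029.
May 2029 starts on a Tuesday; its first Wednesday is the 2nd, so the 2nd Wednesday is the 9th — May 9, 2029.

May 9, 2029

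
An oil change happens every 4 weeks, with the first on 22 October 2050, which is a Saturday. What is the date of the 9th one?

3 June 2051

The 9th occurrence is 8 intervals after the first: 8 × 28 = 224 days after 22 October 2050.
October has 31 days — 9 days to the end of October leaves 215.
November has 30 days (185 left).
December has 31 days (154 left).
January has 31 days (123 left).
February has 28 days (95 left).
March has 31 days (64 left).
April has 30 days (34 left).
May has 31 days (3 left).
3 days into June → 3 June 2051.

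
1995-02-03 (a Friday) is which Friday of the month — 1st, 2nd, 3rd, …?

Day 3 falls in week ⌈3/7⌉ of the month.
Days 1–7 hold the 1st Friday, 8–14 the 2nd, 15–21 the 3rd, 22–28 the 4th, 29–31 the 5th.
3 is in the range for the 1st.

1st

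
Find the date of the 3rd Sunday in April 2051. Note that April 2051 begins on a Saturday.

16 April 2051

April 2051 begins on a Saturday, so the first Sunday is April 2 (1 day later).
The 3rd Sunday is 2 weeks later: 2 + 14 = 16.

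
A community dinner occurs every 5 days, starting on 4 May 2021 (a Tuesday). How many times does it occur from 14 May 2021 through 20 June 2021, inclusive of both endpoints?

Occurrences land 5·i days after 4 May 2021 for i = 0, 1, 2, …
14 May 2021 is 10 days after the start; 10 ÷ 5 = 2 remainder 0. First occurrence in the window: #3 on 14 May 2021 (2×5 = 10 days in).
20 June 2021 is 47 days after the start; 47 ÷ 5 = 9 remainder 2. Last occurrence in the window: #10 on 18 June 2021.
Occurrences #3 through #10: 8 in total.

8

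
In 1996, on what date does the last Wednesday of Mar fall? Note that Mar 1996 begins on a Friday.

Mar 1996 begins on a Friday, so the first Wednesday is Mar 6 (5 days later).
Mar 1996 has 31 days. Adding weeks: 6, 13, 20, 27 — the last one ≤ 31 is the 27th.

Mar 27, 1996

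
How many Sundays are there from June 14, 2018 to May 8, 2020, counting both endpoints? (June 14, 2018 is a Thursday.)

June 14, 2018 is a Thursday; the first Sunday on or after it is June 17, 2018 (3 days later).
From June 17, 2018 to May 8, 2020: 197 + 365 + 129 = 691 days (rest of 2018, 2019, to May 8, 2020 in 2020).
691 ÷ 7 = 98 full weeks with remainder 5, so 98 more Sundays after the first → 99.

99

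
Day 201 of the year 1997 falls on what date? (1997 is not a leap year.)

1997-07-20

January has 31 days (201 − 31 = 170 remain).
February has 28 days (170 − 28 = 142 remain).
March has 31 days (142 − 31 = 111 remain).
April has 30 days (111 − 30 = 81 remain).
May has 31 days (81 − 31 = 50 remain).
June has 30 days (50 − 30 = 20 remain).
20 into July → July 20.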